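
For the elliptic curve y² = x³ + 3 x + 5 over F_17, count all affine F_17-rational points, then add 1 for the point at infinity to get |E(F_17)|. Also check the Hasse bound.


Affine points = {(1, 3), (1, 14), (2, 6), (2, 11), (4, 8), (4, 9), (5, 3), (5, 14), (6, 1), (6, 16), (9, 8), (9, 9), (10, 7), (10, 10), (11, 3), (11, 14), (12, 1), (12, 16), (15, 5), (15, 12), (16, 1), (16, 16)}; affine count = 22; |E(F_17)| = 23.

Discriminant check: Δ ∝ 4a³ + 27b² = 4·3³ + 27·5² = 4·27 + 27·25 ≡ 1 (mod 17). Nonzero ⇒ E is nonsingular.
For each x ∈ F_17, compute rhs = x³ + 3·x + 5 mod 17, then count y ∈ F_17 with y² ≡ rhs.
  x = 0: rhs = 5, matching y values: none (0 points).
  x = 1: rhs = 9, matching y values: 3, 14 (2 points).
  x = 2: rhs = 2, matching y values: 6, 11 (2 points).
  x = 3: rhs = 7, matching y values: none (0 points).
  x = 4: rhs = 13, matching y values: 8, 9 (2 points).
  x = 5: rhs = 9, matching y values: 3, 14 (2 points).
  x = 6: rhs = 1, matching y values: 1, 16 (2 points).
  x = 7: rhs = 12, matching y values: none (0 points).
  x = 8: rhs = 14, matching y values: none (0 points).
  x = 9: rhs = 13, matching y values: 8, 9 (2 points).
  x = 10: rhs = 15, matching y values: 7, 10 (2 points).
  x = 11: rhs = 9, matching y values: 3, 14 (2 points).
  x = 12: rhs = 1, matching y values: 1, 16 (2 points).
  x = 13: rhs = 14, matching y values: none (0 points).
  x = 14: rhs = 3, matching y values: none (0 points).
  x = 15: rhs = 8, matching y values: 5, 12 (2 points).
  x = 16: rhs = 1, matching y values: 1, 16 (2 points).
Total affine count: 22.
Full point count |E(F_17)| = 22 + 1 = 23.
Hasse bound: |23 − (17+1)| = |5| = 5 ≤ 2√17 ≈ 8.2462 ✓.


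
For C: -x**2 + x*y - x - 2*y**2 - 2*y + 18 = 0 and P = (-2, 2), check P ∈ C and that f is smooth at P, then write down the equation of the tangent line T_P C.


Tangent line at P: 5*x - 12*y + 34 = 0.

Step 1: f(-2, 2) = 0, so P lies on C.
Step 2: partial derivatives
  f_x(x, y) = -2*x + y - 1, f_y(x, y) = x - 4*y - 2.
  f_x(P) = 5, f_y(P) = -12 (gradient nonzero, so P is smooth).
Step 3: tangent line at P: 5·(x − -2) + -12·(y − 2) = 0.
Expanding: 5*x - 12*y + 34 = 0.


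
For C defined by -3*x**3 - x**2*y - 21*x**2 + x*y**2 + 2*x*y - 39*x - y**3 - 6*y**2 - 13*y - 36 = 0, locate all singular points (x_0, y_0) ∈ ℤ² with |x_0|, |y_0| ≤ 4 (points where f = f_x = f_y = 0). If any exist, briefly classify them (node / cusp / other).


Singular points: {(-2, -3)}; classification: cusp.

Compute partial derivatives:
  f_x = -9*x**2 - 2*x*y - 42*x + y**2 + 2*y - 39.
  f_y = -x**2 + 2*x*y + 2*x - 3*y**2 - 12*y - 13.
Scan x_0 ∈ {−4, ..., 4}. For each x_0, f_y(x_0, y) is a polynomial in y; find its integer roots y ∈ {−4, ..., 4}, then test f_x and f at those candidates.
  x = -4: f_y(-4, y) = -3*y**2 - 20*y - 37; no integer root y with |y| ≤ 4.
  x = -3: f_y(-3, y) = -3*y**2 - 18*y - 28; no integer root y with |y| ≤ 4.
  x = -2: f_y(-2, y) = -3*y**2 - 16*y - 21; vanishes at y ∈ {-3}. (-2, -3): f_x = 0, f = 0 — SINGULAR.
  x = -1: f_y(-1, y) = -3*y**2 - 14*y - 16; vanishes at y ∈ {-2}. (-1, -2): f_x = -10 ≠ 0.
  x = 0: f_y(0, y) = -3*y**2 - 12*y - 13; no integer root y with |y| ≤ 4.
  x = 1: f_y(1, y) = -3*y**2 - 10*y - 12; no integer root y with |y| ≤ 4.
  x = 2: f_y(2, y) = -3*y**2 - 8*y - 13; no integer root y with |y| ≤ 4.
  x = 3: f_y(3, y) = -3*y**2 - 6*y - 16; no integer root y with |y| ≤ 4.
  x = 4: f_y(4, y) = -3*y**2 - 4*y - 21; no integer root y with |y| ≤ 4.
Only singular point on the grid: (-2, -3).
Classify: substitute x = -2 + u, y = -3 + v and expand: f = -3*u**3 - u**2*v + u*v**2 - v**3 + v**2.
No constant or linear terms (consistent with a singular point). Quadratic part: v**2. Cubic part: -3*u**3 - u**2*v + u*v**2 - v**3.
The quadratic part v**2 is a perfect square, so there is a single (double) tangent line v = 0, i.e. y = -3. Restricting the cubic part to that line (v = 0) leaves -3*u**3 ≠ 0, so f is not divisible by v and the branch is v² ≈ 3*u**3 to lowest order — this is a cusp.
Classification: cusp.


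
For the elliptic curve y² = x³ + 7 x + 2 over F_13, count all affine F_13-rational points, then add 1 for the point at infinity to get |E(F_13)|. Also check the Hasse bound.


Affine points = {(1, 6), (1, 7), (4, 4), (4, 9), (6, 0), (7, 2), (7, 11), (9, 1), (9, 12)}; affine count = 9; |E(F_13)| = 10.

Discriminant check: Δ ∝ 4a³ + 27b² = 4·7³ + 27·2² = 4·343 + 27·4 ≡ 11 (mod 13). Nonzero ⇒ E is nonsingular.
For each x ∈ F_13, compute rhs = x³ + 7·x + 2 mod 13, then count y ∈ F_13 with y² ≡ rhs.
  x = 0: rhs = 2, matching y values: none (0 points).
  x = 1: rhs = 10, matching y values: 6, 7 (2 points).
  x = 2: rhs = 11, matching y values: none (0 points).
  x = 3: rhs = 11, matching y values: none (0 points).
  x = 4: rhs = 3, matching y values: 4, 9 (2 points).
  x = 5: rhs = 6, matching y values: none (0 points).
  x = 6: rhs = 0, matching y values: 0 (1 points).
  x = 7: rhs = 4, matching y values: 2, 11 (2 points).
  x = 8: rhs = 11, matching y values: none (0 points).
  x = 9: rhs = 1, matching y values: 1, 12 (2 points).
  x = 10: rhs = 6, matching y values: none (0 points).
  x = 11: rhs = 6, matching y values: none (0 points).
  x = 12: rhs = 7, matching y values: none (0 points).
Total affine count: 9.
Full point count |E(F_13)| = 9 + 1 = 10.
Hasse bound: |10 − (13+1)| = |-4| = 4 ≤ 2√13 ≈ 7.2111 ✓.


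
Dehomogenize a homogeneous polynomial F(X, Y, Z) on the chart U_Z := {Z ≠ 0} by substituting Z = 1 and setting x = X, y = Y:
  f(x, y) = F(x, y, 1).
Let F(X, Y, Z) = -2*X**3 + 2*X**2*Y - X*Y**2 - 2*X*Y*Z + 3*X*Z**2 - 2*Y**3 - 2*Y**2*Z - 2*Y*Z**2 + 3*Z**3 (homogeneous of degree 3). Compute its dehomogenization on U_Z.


f(x, y) = -2*x**3 + 2*x**2*y - x*y**2 - 2*x*y + 3*x - 2*y**3 - 2*y**2 - 2*y + 3

On U_Z we set Z = 1. Each monomial c·X^i·Y^j·Z^k in F becomes c·x^i·y^j·1^k = c·x^i·y^j.
Substituting Z = 1: F(X, Y, 1) = -2*x**3 + 2*x**2*y - x*y**2 - 2*x*y + 3*x - 2*y**3 - 2*y**2 - 2*y + 3.
Note: deg(f) ≤ deg(F) = 3; strict inequality happens when F is divisible by Z (lost terms).


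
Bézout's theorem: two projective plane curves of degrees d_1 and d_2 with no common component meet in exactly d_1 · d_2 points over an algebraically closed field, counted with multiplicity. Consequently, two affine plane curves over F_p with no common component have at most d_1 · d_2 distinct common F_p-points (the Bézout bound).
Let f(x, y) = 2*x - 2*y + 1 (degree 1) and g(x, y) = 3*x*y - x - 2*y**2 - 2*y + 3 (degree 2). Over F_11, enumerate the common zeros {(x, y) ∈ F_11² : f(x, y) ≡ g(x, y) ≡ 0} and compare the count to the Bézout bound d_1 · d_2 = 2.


Common zeros: {(3, 9), (6, 1)}; count = 2; Bézout bound = 2.

deg(f) = 1, deg(g) = 2, so Bézout bound = 2.
Scan x ∈ F_11. For each x, list the y ∈ F_11 with f(x, y) ≡ 0 and those with g(x, y) ≡ 0 (mod 11); the common zeros in that column are the intersection.
  x = 0: f ≡ 0 at y ∈ {6}; g ≡ 0 at y ∈ ∅; common: ∅.
  x = 1: f ≡ 0 at y ∈ {7}; g ≡ 0 at y ∈ ∅; common: ∅.
  x = 2: f ≡ 0 at y ∈ {8}; g ≡ 0 at y ∈ ∅; common: ∅.
  x = 3: f ≡ 0 at y ∈ {9}; g ≡ 0 at y ∈ {0, 9}; common: {9}.
  x = 4: f ≡ 0 at y ∈ {10}; g ≡ 0 at y ∈ {2, 3}; common: ∅.
  x = 5: f ≡ 0 at y ∈ {0}; g ≡ 0 at y ∈ ∅; common: ∅.
  x = 6: f ≡ 0 at y ∈ {1}; g ≡ 0 at y ∈ {1, 7}; common: {1}.
  x = 7: f ≡ 0 at y ∈ {2}; g ≡ 0 at y ∈ ∅; common: ∅.
  x = 8: f ≡ 0 at y ∈ {3}; g ≡ 0 at y ∈ {5, 6}; common: ∅.
  x = 9: f ≡ 0 at y ∈ {4}; g ≡ 0 at y ∈ {8, 10}; common: ∅.
  x = 10: f ≡ 0 at y ∈ {5}; g ≡ 0 at y ∈ ∅; common: ∅.
Collecting: common zeros = {(3, 9), (6, 1)}, so the count is 2.
Comparison with the Bézout bound: 2 ≤ 2 = deg(f)·deg(g), as expected for curves with no common component (the bound is attained).


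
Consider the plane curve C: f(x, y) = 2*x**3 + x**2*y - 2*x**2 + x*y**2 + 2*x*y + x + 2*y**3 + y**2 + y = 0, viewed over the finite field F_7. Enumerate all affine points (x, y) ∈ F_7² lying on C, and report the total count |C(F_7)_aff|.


Affine F_7-points: {(0, 0), (0, 5), (2, 2), (3, 5), (6, 3), (6, 5), (6, 6)}; count = 7.

For each of the 49 pairs (x, y) ∈ F_7², evaluate f(x, y) mod 7. Record the zeros.
  x = 0: [0↦0, 1↦4, 2↦1, 3↦3, 4↦1, 5↦0, 6↦5]  zeros at y ∈ {0, 5}
  x = 1: [0↦1, 1↦2, 2↦5, 3↦1, 4↦2, 5↦6, 6↦4]  zeros at y ∈ ∅
  x = 2: [0↦3, 1↦3, 2↦0, 3↦6, 4↦5, 5↦2, 6↦2]  zeros at y ∈ {2}
  x = 3: [0↦4, 1↦5, 2↦5, 3↦2, 4↦1, 5↦0, 6↦4]  zeros at y ∈ {5}
  x = 4: [0↦2, 1↦6, 2↦4, 3↦1, 4↦2, 5↦5, 6↦1]  zeros at y ∈ ∅
  x = 5: [0↦2, 1↦4, 2↦2, 3↦1, 4↦6, 5↦1, 6↦5]  zeros at y ∈ ∅
  x = 6: [0↦2, 1↦4, 2↦4, 3↦0, 4↦4, 5↦0, 6↦0]  zeros at y ∈ {3, 5, 6}
Collecting zeros: affine points = {(0, 0), (0, 5), (2, 2), (3, 5), (6, 3), (6, 5), (6, 6)}.
Total count |C(F_7)_aff| = 7.


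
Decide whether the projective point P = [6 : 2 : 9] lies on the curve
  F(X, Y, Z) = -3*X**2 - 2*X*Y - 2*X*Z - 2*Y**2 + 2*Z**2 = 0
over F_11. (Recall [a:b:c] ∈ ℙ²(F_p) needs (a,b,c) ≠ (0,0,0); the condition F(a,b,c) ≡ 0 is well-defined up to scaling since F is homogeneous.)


F(6,2,9) ≡ 2 (mod 11); P is NOT on the curve.

Evaluate F(6, 2, 9) term-by-term (mod 11).
  -3*X**2 ↦ -3·36·1·1 = -108
  -2*X*Y ↦ -2·6·2·1 = -24
  -2*X*Z ↦ -2·6·1·9 = -108
  -2*Y**2 ↦ -2·1·4·1 = -8
  2*Z**2 ↦ 2·1·1·81 = 162
Sum: F(6, 2, 9) = (-108) + (-24) + (-108) + (-8) + (162) = -86.
Reducing mod 11: -86 ≡ 2 (mod 11).
Since F(a, b, c) ≡ 2 ≠ 0 (mod 11), P does NOT lie on the curve.


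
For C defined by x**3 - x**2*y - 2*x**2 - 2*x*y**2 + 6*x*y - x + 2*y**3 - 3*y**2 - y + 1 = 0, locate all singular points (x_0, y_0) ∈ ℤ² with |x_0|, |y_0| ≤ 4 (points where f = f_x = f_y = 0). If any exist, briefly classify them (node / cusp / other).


Singular points: {(1, 1)}; classification: cusp.

Compute partial derivatives:
  f_x = 3*x**2 - 2*x*y - 4*x - 2*y**2 + 6*y - 1.
  f_y = -x**2 - 4*x*y + 6*x + 6*y**2 - 6*y - 1.
Scan x_0 ∈ {−4, ..., 4}. For each x_0, f_y(x_0, y) is a polynomial in y; find its integer roots y ∈ {−4, ..., 4}, then test f_x and f at those candidates.
  x = -4: f_y(-4, y) = 6*y**2 + 10*y - 41; no integer root y with |y| ≤ 4.
  x = -3: f_y(-3, y) = 6*y**2 + 6*y - 28; no integer root y with |y| ≤ 4.
  x = -2: f_y(-2, y) = 6*y**2 + 2*y - 17; no integer root y with |y| ≤ 4.
  x = -1: f_y(-1, y) = 6*y**2 - 2*y - 8; vanishes at y ∈ {-1}. (-1, -1): f_x = -4 ≠ 0.
  x = 0: f_y(0, y) = 6*y**2 - 6*y - 1; no integer root y with |y| ≤ 4.
  x = 1: f_y(1, y) = 6*y**2 - 10*y + 4; vanishes at y ∈ {1}. (1, 1): f_x = 0, f = 0 — SINGULAR.
  x = 2: f_y(2, y) = 6*y**2 - 14*y + 7; no integer root y with |y| ≤ 4.
  x = 3: f_y(3, y) = 6*y**2 - 18*y + 8; no integer root y with |y| ≤ 4.
  x = 4: f_y(4, y) = 6*y**2 - 22*y + 7; no integer root y with |y| ≤ 4.
Only singular point on the grid: (1, 1).
Classify: substitute x = 1 + u, y = 1 + v and expand: f = u**3 - u**2*v - 2*u*v**2 + 2*v**3 + v**2.
No constant or linear terms (consistent with a singular point). Quadratic part: v**2. Cubic part: u**3 - u**2*v - 2*u*v**2 + 2*v**3.
The quadratic part v**2 is a perfect square, so there is a single (double) tangent line v = 0, i.e. y = 1. Restricting the cubic part to that line (v = 0) leaves u**3 ≠ 0, so f is not divisible by v and the branch is v² ≈ -u**3 to lowest order — this is a cusp.
Classification: cusp.


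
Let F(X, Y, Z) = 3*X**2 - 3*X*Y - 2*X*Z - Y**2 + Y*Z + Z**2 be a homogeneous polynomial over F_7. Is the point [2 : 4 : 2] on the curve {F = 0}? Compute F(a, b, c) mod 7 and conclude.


F(2,4,2) ≡ 4 (mod 7); P is NOT on the curve.

Evaluate F(2, 4, 2) term-by-term (mod 7).
  3*X**2 ↦ 3·4·1·1 = 12
  -3*X*Y ↦ -3·2·4·1 = -24
  -2*X*Z ↦ -2·2·1·2 = -8
  -Y**2 ↦ -1·1·16·1 = -16
  Y*Z ↦ 1·1·4·2 = 8
  Z**2 ↦ 1·1·1·4 = 4
Sum: F(2, 4, 2) = (12) + (-24) + (-8) + (-16) + (8) + (4) = -24.
Reducing mod 7: -24 ≡ 4 (mod 7).
Since F(a, b, c) ≡ 4 ≠ 0 (mod 7), P does NOT lie on the curve.


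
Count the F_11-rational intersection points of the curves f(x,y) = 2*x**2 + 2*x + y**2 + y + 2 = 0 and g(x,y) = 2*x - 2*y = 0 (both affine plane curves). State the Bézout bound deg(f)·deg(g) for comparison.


Common zeros: ∅; count = 0; Bézout bound = 2.

deg(f) = 2, deg(g) = 1, so Bézout bound = 2.
Scan x ∈ F_11. For each x, list the y ∈ F_11 with f(x, y) ≡ 0 and those with g(x, y) ≡ 0 (mod 11); the common zeros in that column are the intersection.
  x = 0: f ≡ 0 at y ∈ {4, 6}; g ≡ 0 at y ∈ {0}; common: ∅.
  x = 1: f ≡ 0 at y ∈ ∅; g ≡ 0 at y ∈ {1}; common: ∅.
  x = 2: f ≡ 0 at y ∈ {5}; g ≡ 0 at y ∈ {2}; common: ∅.
  x = 3: f ≡ 0 at y ∈ ∅; g ≡ 0 at y ∈ {3}; common: ∅.
  x = 4: f ≡ 0 at y ∈ {1, 9}; g ≡ 0 at y ∈ {4}; common: ∅.
  x = 5: f ≡ 0 at y ∈ ∅; g ≡ 0 at y ∈ {5}; common: ∅.
  x = 6: f ≡ 0 at y ∈ {1, 9}; g ≡ 0 at y ∈ {6}; common: ∅.
  x = 7: f ≡ 0 at y ∈ ∅; g ≡ 0 at y ∈ {7}; common: ∅.
  x = 8: f ≡ 0 at y ∈ {5}; g ≡ 0 at y ∈ {8}; common: ∅.
  x = 9: f ≡ 0 at y ∈ ∅; g ≡ 0 at y ∈ {9}; common: ∅.
  x = 10: f ≡ 0 at y ∈ {4, 6}; g ≡ 0 at y ∈ {10}; common: ∅.
Collecting: common zeros = ∅, so the count is 0.
Comparison with the Bézout bound: 0 ≤ 2 = deg(f)·deg(g), as expected for curves with no common component (the affine F_11-count falls short of the bound because intersections may lie at infinity, over extension fields, or carry multiplicity).


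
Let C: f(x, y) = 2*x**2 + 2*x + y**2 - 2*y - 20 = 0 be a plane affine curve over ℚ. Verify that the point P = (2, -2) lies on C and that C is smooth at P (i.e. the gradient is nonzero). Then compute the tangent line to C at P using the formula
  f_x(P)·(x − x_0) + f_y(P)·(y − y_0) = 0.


Tangent line at P: 10*x - 6*y - 32 = 0.

Step 1: f(2, -2) = 0, so P lies on C.
Step 2: partial derivatives
  f_x(x, y) = 4*x + 2, f_y(x, y) = 2*y - 2.
  f_x(P) = 10, f_y(P) = -6 (gradient nonzero, so P is smooth).
Step 3: tangent line at P: 10·(x − 2) + -6·(y − -2) = 0.
Expanding: 10*x - 6*y - 32 = 0.


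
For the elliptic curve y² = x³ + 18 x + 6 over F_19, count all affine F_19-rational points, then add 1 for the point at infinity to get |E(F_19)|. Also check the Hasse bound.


Affine points = {(0, 5), (0, 14), (1, 5), (1, 14), (3, 7), (3, 12), (4, 3), (4, 16), (6, 8), (6, 11), (7, 0), (8, 4), (8, 15), (9, 2), (9, 17), (13, 9), (13, 10), (14, 0), (16, 1), (16, 18), (17, 0), (18, 5), (18, 14)}; affine count = 23; |E(F_19)| = 24.

Discriminant check: Δ ∝ 4a³ + 27b² = 4·18³ + 27·6² = 4·5832 + 27·36 ≡ 18 (mod 19). Nonzero ⇒ E is nonsingular.
For each x ∈ F_19, compute rhs = x³ + 18·x + 6 mod 19, then count y ∈ F_19 with y² ≡ rhs.
  x = 0: rhs = 6, matching y values: 5, 14 (2 points).
  x = 1: rhs = 6, matching y values: 5, 14 (2 points).
  x = 2: rhs = 12, matching y values: none (0 points).
  x = 3: rhs = 11, matching y values: 7, 12 (2 points).
  x = 4: rhs = 9, matching y values: 3, 16 (2 points).
  x = 5: rhs = 12, matching y values: none (0 points).
  x = 6: rhs = 7, matching y values: 8, 11 (2 points).
  x = 7: rhs = 0, matching y values: 0 (1 points).
  x = 8: rhs = 16, matching y values: 4, 15 (2 points).
  x = 9: rhs = 4, matching y values: 2, 17 (2 points).
  x = 10: rhs = 8, matching y values: none (0 points).
  x = 11: rhs = 15, matching y values: none (0 points).
  x = 12: rhs = 12, matching y values: none (0 points).
  x = 13: rhs = 5, matching y values: 9, 10 (2 points).
  x = 14: rhs = 0, matching y values: 0 (1 points).
  x = 15: rhs = 3, matching y values: none (0 points).
  x = 16: rhs = 1, matching y values: 1, 18 (2 points).
  x = 17: rhs = 0, matching y values: 0 (1 points).
  x = 18: rhs = 6, matching y values: 5, 14 (2 points).
Total affine count: 23.
Full point count |E(F_19)| = 23 + 1 = 24.
Hasse bound: |24 − (19+1)| = |4| = 4 ≤ 2√19 ≈ 8.7178 ✓.


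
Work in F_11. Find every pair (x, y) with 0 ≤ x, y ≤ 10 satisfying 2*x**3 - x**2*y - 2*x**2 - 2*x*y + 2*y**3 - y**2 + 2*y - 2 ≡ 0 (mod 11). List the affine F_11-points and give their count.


Affine F_11-points: {(0, 7), (2, 3), (3, 1), (3, 6), (3, 10), (4, 5), (5, 0), (5, 6), (6, 4), (7, 5), (7, 6), (9, 5)}; count = 12.

For each of the 121 pairs (x, y) ∈ F_11², evaluate f(x, y) mod 11. Record the zeros.
  x = 0: [0↦9, 1↦1, 2↦3, 3↦5, 4↦8, 5↦2, 6↦10, 7↦0, 8↦6, 9↦7, 10↦4]  zeros at y ∈ {7}
  x = 1: [0↦9, 1↦9, 2↦8, 3↦7, 4↦7, 5↦9, 6↦3, 7↦1, 8↦4, 9↦2, 10↦7]  zeros at y ∈ ∅
  x = 2: [0↦6, 1↦1, 2↦6, 3↦0, 4↦6, 5↦3, 6↦3, 7↦7, 8↦5, 9↦9, 10↦9]  zeros at y ∈ {3}
  x = 3: [0↦1, 1↦0, 2↦9, 3↦7, 4↦6, 5↦7, 6↦0, 7↦8, 8↦10, 9↦7, 10↦0]  zeros at y ∈ {1, 6, 10}
  x = 4: [0↦6, 1↦7, 2↦7, 3↦7, 4↦8, 5↦0, 6↦6, 7↦5, 8↦9, 9↦8, 10↦3]  zeros at y ∈ {5}
  x = 5: [0↦0, 1↦1, 2↦1, 3↦1, 4↦2, 5↦5, 6↦0, 7↦10, 8↦3, 9↦2, 10↦8]  zeros at y ∈ {0, 6}
  x = 6: [0↦6, 1↦5, 2↦3, 3↦1, 4↦0, 5↦1, 6↦5, 7↦2, 8↦4, 9↦1, 10↦5]  zeros at y ∈ {4}
  x = 7: [0↦3, 1↦9, 2↦3, 3↦8, 4↦3, 5↦0, 6↦0, 7↦4, 8↦2, 9↦6, 10↦6]  zeros at y ∈ {5, 6}
  x = 8: [0↦3, 1↦3, 2↦2, 3↦1, 4↦1, 5↦3, 6↦8, 7↦6, 8↦9, 9↦7, 10↦1]  zeros at y ∈ ∅
  x = 9: [0↦7, 1↦10, 2↦1, 3↦3, 4↦6, 5↦0, 6↦8, 7↦9, 8↦4, 9↦5, 10↦2]  zeros at y ∈ {5}
  x = 10: [0↦5, 1↦9, 2↦1, 3↦4, 4↦8, 5↦3, 6↦1, 7↦3, 8↦10, 9↦1, 10↦10]  zeros at y ∈ ∅
Collecting zeros: affine points = {(0, 7), (2, 3), (3, 1), (3, 6), (3, 10), (4, 5), (5, 0), (5, 6), (6, 4), (7, 5), (7, 6), (9, 5)}.
Total count |C(F_11)_aff| = 12.


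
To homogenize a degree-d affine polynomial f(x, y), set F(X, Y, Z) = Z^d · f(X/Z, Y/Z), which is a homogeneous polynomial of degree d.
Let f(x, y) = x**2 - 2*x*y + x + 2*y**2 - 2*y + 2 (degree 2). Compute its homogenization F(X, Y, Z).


F(X, Y, Z) = X**2 - 2*X*Y + X*Z + 2*Y**2 - 2*Y*Z + 2*Z**2

deg(f) = 2.
Substitute x = X/Z, y = Y/Z into f, then multiply by Z^2.
  monomial 1·x^2·y^0 ↦ 1·X^2·Y^0·Z^0.
  monomial -2·x^1·y^1 ↦ -2·X^1·Y^1·Z^0.
  monomial 1·x^1·y^0 ↦ 1·X^1·Y^0·Z^1.
  monomial 2·x^0·y^2 ↦ 2·X^0·Y^2·Z^0.
  monomial -2·x^0·y^1 ↦ -2·X^0·Y^1·Z^1.
  monomial 2·x^0·y^0 ↦ 2·X^0·Y^0·Z^2.
Collecting: F(X, Y, Z) = X**2 - 2*X*Y + X*Z + 2*Y**2 - 2*Y*Z + 2*Z**2.


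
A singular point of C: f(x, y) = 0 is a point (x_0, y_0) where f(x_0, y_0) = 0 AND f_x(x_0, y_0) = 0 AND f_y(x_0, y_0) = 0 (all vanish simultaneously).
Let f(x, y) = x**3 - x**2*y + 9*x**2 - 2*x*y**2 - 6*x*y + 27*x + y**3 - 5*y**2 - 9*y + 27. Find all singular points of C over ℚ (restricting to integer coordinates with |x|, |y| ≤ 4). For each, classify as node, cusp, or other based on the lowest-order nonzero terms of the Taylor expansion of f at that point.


Singular points: {(-3, 0)}; classification: cusp.

Compute partial derivatives:
  f_x = 3*x**2 - 2*x*y + 18*x - 2*y**2 - 6*y + 27.
  f_y = -x**2 - 4*x*y - 6*x + 3*y**2 - 10*y - 9.
Scan x_0 ∈ {−4, ..., 4}. For each x_0, f_y(x_0, y) is a polynomial in y; find its integer roots y ∈ {−4, ..., 4}, then test f_x and f at those candidates.
  x = -4: f_y(-4, y) = 3*y**2 + 6*y - 1; no integer root y with |y| ≤ 4.
  x = -3: f_y(-3, y) = 3*y**2 + 2*y; vanishes at y ∈ {0}. (-3, 0): f_x = 0, f = 0 — SINGULAR.
  x = -2: f_y(-2, y) = 3*y**2 - 2*y - 1; vanishes at y ∈ {1}. (-2, 1): f_x = -1 ≠ 0.
  x = -1: f_y(-1, y) = 3*y**2 - 6*y - 4; no integer root y with |y| ≤ 4.
  x = 0: f_y(0, y) = 3*y**2 - 10*y - 9; no integer root y with |y| ≤ 4.
  x = 1: f_y(1, y) = 3*y**2 - 14*y - 16; no integer root y with |y| ≤ 4.
  x = 2: f_y(2, y) = 3*y**2 - 18*y - 25; no integer root y with |y| ≤ 4.
  x = 3: f_y(3, y) = 3*y**2 - 22*y - 36; no integer root y with |y| ≤ 4.
  x = 4: f_y(4, y) = 3*y**2 - 26*y - 49; no integer root y with |y| ≤ 4.
Only singular point on the grid: (-3, 0).
Classify: substitute x = -3 + u, y = 0 + v and expand: f = u**3 - u**2*v - 2*u*v**2 + v**3 + v**2.
No constant or linear terms (consistent with a singular point). Quadratic part: v**2. Cubic part: u**3 - u**2*v - 2*u*v**2 + v**3.
The quadratic part v**2 is a perfect square, so there is a single (double) tangent line v = 0, i.e. y = 0. Restricting the cubic part to that line (v = 0) leaves u**3 ≠ 0, so f is not divisible by v and the branch is v² ≈ -u**3 to lowest order — this is a cusp.
Classification: cusp.


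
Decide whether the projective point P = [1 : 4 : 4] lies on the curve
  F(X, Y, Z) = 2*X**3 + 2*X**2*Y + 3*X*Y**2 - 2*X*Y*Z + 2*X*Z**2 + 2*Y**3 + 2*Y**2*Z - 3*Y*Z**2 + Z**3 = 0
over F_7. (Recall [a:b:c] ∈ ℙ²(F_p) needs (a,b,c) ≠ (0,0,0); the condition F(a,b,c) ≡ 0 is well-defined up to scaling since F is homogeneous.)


F(1,4,4) ≡ 4 (mod 7); P is NOT on the curve.

Evaluate F(1, 4, 4) term-by-term (mod 7).
  2*X**3 ↦ 2·1·1·1 = 2
  2*X**2*Y ↦ 2·1·4·1 = 8
  3*X*Y**2 ↦ 3·1·16·1 = 48
  -2*X*Y*Z ↦ -2·1·4·4 = -32
  2*X*Z**2 ↦ 2·1·1·16 = 32
  2*Y**3 ↦ 2·1·64·1 = 128
  2*Y**2*Z ↦ 2·1·16·4 = 128
  -3*Y*Z**2 ↦ -3·1·4·16 = -192
  Z**3 ↦ 1·1·1·64 = 64
Sum: F(1, 4, 4) = (2) + (8) + (48) + (-32) + (32) + (128) + (128) + (-192) + (64) = 186.
Reducing mod 7: 186 ≡ 4 (mod 7).
Since F(a, b, c) ≡ 4 ≠ 0 (mod 7), P does NOT lie on the curve.


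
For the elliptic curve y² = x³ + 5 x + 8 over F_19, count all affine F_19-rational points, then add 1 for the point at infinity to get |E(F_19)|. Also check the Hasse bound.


Affine points = {(2, 8), (2, 11), (4, 4), (4, 15), (5, 5), (5, 14), (6, 8), (6, 11), (7, 5), (7, 14), (8, 3), (8, 16), (11, 8), (11, 11), (13, 3), (13, 16), (15, 0), (16, 2), (16, 17), (17, 3), (17, 16)}; affine count = 21; |E(F_19)| = 22.

Discriminant check: Δ ∝ 4a³ + 27b² = 4·5³ + 27·8² = 4·125 + 27·64 ≡ 5 (mod 19). Nonzero ⇒ E is nonsingular.
For each x ∈ F_19, compute rhs = x³ + 5·x + 8 mod 19, then count y ∈ F_19 with y² ≡ rhs.
  x = 0: rhs = 8, matching y values: none (0 points).
  x = 1: rhs = 14, matching y values: none (0 points).
  x = 2: rhs = 7, matching y values: 8, 11 (2 points).
  x = 3: rhs = 12, matching y values: none (0 points).
  x = 4: rhs = 16, matching y values: 4, 15 (2 points).
  x = 5: rhs = 6, matching y values: 5, 14 (2 points).
  x = 6: rhs = 7, matching y values: 8, 11 (2 points).
  x = 7: rhs = 6, matching y values: 5, 14 (2 points).
  x = 8: rhs = 9, matching y values: 3, 16 (2 points).
  x = 9: rhs = 3, matching y values: none (0 points).
  x = 10: rhs = 13, matching y values: none (0 points).
  x = 11: rhs = 7, matching y values: 8, 11 (2 points).
  x = 12: rhs = 10, matching y values: none (0 points).
  x = 13: rhs = 9, matching y values: 3, 16 (2 points).
  x = 14: rhs = 10, matching y values: none (0 points).
  x = 15: rhs = 0, matching y values: 0 (1 points).
  x = 16: rhs = 4, matching y values: 2, 17 (2 points).
  x = 17: rhs = 9, matching y values: 3, 16 (2 points).
  x = 18: rhs = 2, matching y values: none (0 points).
Total affine count: 21.
Full point count |E(F_19)| = 21 + 1 = 22.
Hasse bound: |22 − (19+1)| = |2| = 2 ≤ 2√19 ≈ 8.7178 ✓.


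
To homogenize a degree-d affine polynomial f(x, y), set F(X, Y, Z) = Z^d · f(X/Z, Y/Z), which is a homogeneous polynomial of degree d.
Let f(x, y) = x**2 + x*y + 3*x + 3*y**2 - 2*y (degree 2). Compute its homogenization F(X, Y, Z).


F(X, Y, Z) = X**2 + X*Y + 3*X*Z + 3*Y**2 - 2*Y*Z

deg(f) = 2.
Substitute x = X/Z, y = Y/Z into f, then multiply by Z^2.
  monomial 1·x^2·y^0 ↦ 1·X^2·Y^0·Z^0.
  monomial 1·x^1·y^1 ↦ 1·X^1·Y^1·Z^0.
  monomial 3·x^1·y^0 ↦ 3·X^1·Y^0·Z^1.
  monomial 3·x^0·y^2 ↦ 3·X^0·Y^2·Z^0.
  monomial -2·x^0·y^1 ↦ -2·X^0·Y^1·Z^1.
Collecting: F(X, Y, Z) = X**2 + X*Y + 3*X*Z + 3*Y**2 - 2*Y*Z.


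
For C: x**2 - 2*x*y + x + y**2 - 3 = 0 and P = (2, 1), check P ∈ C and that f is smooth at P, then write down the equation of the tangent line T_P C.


Tangent line at P: 3*x - 2*y - 4 = 0.

Step 1: f(2, 1) = 0, so P lies on C.
Step 2: partial derivatives
  f_x(x, y) = 2*x - 2*y + 1, f_y(x, y) = -2*x + 2*y.
  f_x(P) = 3, f_y(P) = -2 (gradient nonzero, so P is smooth).
Step 3: tangent line at P: 3·(x − 2) + -2·(y − 1) = 0.
Expanding: 3*x - 2*y - 4 = 0.


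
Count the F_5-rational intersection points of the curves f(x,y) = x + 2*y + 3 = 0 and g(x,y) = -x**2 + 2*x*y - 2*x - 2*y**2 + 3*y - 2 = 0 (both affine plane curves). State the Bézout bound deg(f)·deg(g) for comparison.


Common zeros: {(2, 0)}; count = 1; Bézout bound = 2.

deg(f) = 1, deg(g) = 2, so Bézout bound = 2.
Scan x ∈ F_5. For each x, list the y ∈ F_5 with f(x, y) ≡ 0 and those with g(x, y) ≡ 0 (mod 5); the common zeros in that column are the intersection.
  x = 0: f ≡ 0 at y ∈ {1}; g ≡ 0 at y ∈ ∅; common: ∅.
  x = 1: f ≡ 0 at y ∈ {3}; g ≡ 0 at y ∈ {0}; common: ∅.
  x = 2: f ≡ 0 at y ∈ {0}; g ≡ 0 at y ∈ {0, 1}; common: {0}.
  x = 3: f ≡ 0 at y ∈ {2}; g ≡ 0 at y ∈ {1}; common: ∅.
  x = 4: f ≡ 0 at y ∈ {4}; g ≡ 0 at y ∈ ∅; common: ∅.
Collecting: common zeros = {(2, 0)}, so the count is 1.
Comparison with the Bézout bound: 1 ≤ 2 = deg(f)·deg(g), as expected for curves with no common component (the affine F_5-count falls short of the bound because intersections may lie at infinity, over extension fields, or carry multiplicity).


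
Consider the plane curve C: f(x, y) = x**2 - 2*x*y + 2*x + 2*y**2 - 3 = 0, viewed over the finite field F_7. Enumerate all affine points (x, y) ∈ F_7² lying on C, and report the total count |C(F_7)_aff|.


Affine F_7-points: {(1, 0), (1, 1), (2, 4), (2, 5), (4, 0), (4, 4), (6, 1), (6, 5)}; count = 8.

For each of the 49 pairs (x, y) ∈ F_7², evaluate f(x, y) mod 7. Record the zeros.
  x = 0: [0↦4, 1↦6, 2↦5, 3↦1, 4↦1, 5↦5, 6↦6]  zeros at y ∈ ∅
  x = 1: [0↦0, 1↦0, 2↦4, 3↦5, 4↦3, 5↦5, 6↦4]  zeros at y ∈ {0, 1}
  x = 2: [0↦5, 1↦3, 2↦5, 3↦4, 4↦0, 5↦0, 6↦4]  zeros at y ∈ {4, 5}
  x = 3: [0↦5, 1↦1, 2↦1, 3↦5, 4↦6, 5↦4, 6↦6]  zeros at y ∈ ∅
  x = 4: [0↦0, 1↦1, 2↦6, 3↦1, 4↦0, 5↦3, 6↦3]  zeros at y ∈ {0, 4}
  x = 5: [0↦4, 1↦3, 2↦6, 3↦6, 4↦3, 5↦4, 6↦2]  zeros at y ∈ ∅
  x = 6: [0↦3, 1↦0, 2↦1, 3↦6, 4↦1, 5↦0, 6↦3]  zeros at y ∈ {1, 5}
Collecting zeros: affine points = {(1, 0), (1, 1), (2, 4), (2, 5), (4, 0), (4, 4), (6, 1), (6, 5)}.
Total count |C(F_7)_aff| = 8.


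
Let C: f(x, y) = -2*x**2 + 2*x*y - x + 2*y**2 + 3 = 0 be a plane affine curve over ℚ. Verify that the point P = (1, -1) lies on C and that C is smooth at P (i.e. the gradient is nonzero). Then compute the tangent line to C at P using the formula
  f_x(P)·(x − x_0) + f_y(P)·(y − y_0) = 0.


Tangent line at P: -7*x - 2*y + 5 = 0.

Step 1: f(1, -1) = 0, so P lies on C.
Step 2: partial derivatives
  f_x(x, y) = -4*x + 2*y - 1, f_y(x, y) = 2*x + 4*y.
  f_x(P) = -7, f_y(P) = -2 (gradient nonzero, so P is smooth).
Step 3: tangent line at P: -7·(x − 1) + -2·(y − -1) = 0.
Expanding: -7*x - 2*y + 5 = 0.


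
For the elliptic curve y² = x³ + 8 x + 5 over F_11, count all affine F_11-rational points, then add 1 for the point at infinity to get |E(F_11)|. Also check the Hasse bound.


Affine points = {(0, 4), (0, 7), (1, 5), (1, 6), (3, 1), (3, 10), (5, 4), (5, 7), (6, 4), (6, 7), (8, 3), (8, 8), (9, 5), (9, 6)}; affine count = 14; |E(F_11)| = 15.

Discriminant check: Δ ∝ 4a³ + 27b² = 4·8³ + 27·5² = 4·512 + 27·25 ≡ 6 (mod 11). Nonzero ⇒ E is nonsingular.
For each x ∈ F_11, compute rhs = x³ + 8·x + 5 mod 11, then count y ∈ F_11 with y² ≡ rhs.
  x = 0: rhs = 5, matching y values: 4, 7 (2 points).
  x = 1: rhs = 3, matching y values: 5, 6 (2 points).
  x = 2: rhs = 7, matching y values: none (0 points).
  x = 3: rhs = 1, matching y values: 1, 10 (2 points).
  x = 4: rhs = 2, matching y values: none (0 points).
  x = 5: rhs = 5, matching y values: 4, 7 (2 points).
  x = 6: rhs = 5, matching y values: 4, 7 (2 points).
  x = 7: rhs = 8, matching y values: none (0 points).
  x = 8: rhs = 9, matching y values: 3, 8 (2 points).
  x = 9: rhs = 3, matching y values: 5, 6 (2 points).
  x = 10: rhs = 7, matching y values: none (0 points).
Total affine count: 14.
Full point count |E(F_11)| = 14 + 1 = 15.
Hasse bound: |15 − (11+1)| = |3| = 3 ≤ 2√11 ≈ 6.6332 ✓.


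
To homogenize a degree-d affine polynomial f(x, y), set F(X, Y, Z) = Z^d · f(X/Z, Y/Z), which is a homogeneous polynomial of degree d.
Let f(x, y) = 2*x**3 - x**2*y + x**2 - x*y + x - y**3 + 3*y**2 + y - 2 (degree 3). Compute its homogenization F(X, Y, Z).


F(X, Y, Z) = 2*X**3 - X**2*Y + X**2*Z - X*Y*Z + X*Z**2 - Y**3 + 3*Y**2*Z + Y*Z**2 - 2*Z**3

deg(f) = 3.
Substitute x = X/Z, y = Y/Z into f, then multiply by Z^3.
  monomial 2·x^3·y^0 ↦ 2·X^3·Y^0·Z^0.
  monomial -1·x^2·y^1 ↦ -1·X^2·Y^1·Z^0.
  monomial 1·x^2·y^0 ↦ 1·X^2·Y^0·Z^1.
  monomial -1·x^1·y^1 ↦ -1·X^1·Y^1·Z^1.
  monomial 1·x^1·y^0 ↦ 1·X^1·Y^0·Z^2.
  monomial -1·x^0·y^3 ↦ -1·X^0·Y^3·Z^0.
  monomial 3·x^0·y^2 ↦ 3·X^0·Y^2·Z^1.
  monomial 1·x^0·y^1 ↦ 1·X^0·Y^1·Z^2.
  monomial -2·x^0·y^0 ↦ -2·X^0·Y^0·Z^3.
Collecting: F(X, Y, Z) = 2*X**3 - X**2*Y + X**2*Z - X*Y*Z + X*Z**2 - Y**3 + 3*Y**2*Z + Y*Z**2 - 2*Z**3.


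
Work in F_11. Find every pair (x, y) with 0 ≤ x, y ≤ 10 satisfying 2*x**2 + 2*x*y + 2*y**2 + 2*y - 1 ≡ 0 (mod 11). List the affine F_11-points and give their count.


Affine F_11-points: {(0, 2), (0, 8), (3, 8), (3, 10), (5, 7), (5, 9), (8, 4), (8, 9), (9, 2), (9, 10), (10, 4), (10, 7)}; count = 12.

For each of the 121 pairs (x, y) ∈ F_11², evaluate f(x, y) mod 11. Record the zeros.
  x = 0: [0↦10, 1↦3, 2↦0, 3↦1, 4↦6, 5↦4, 6↦6, 7↦1, 8↦0, 9↦3, 10↦10]  zeros at y ∈ {2, 8}
  x = 1: [0↦1, 1↦7, 2↦6, 3↦9, 4↦5, 5↦5, 6↦9, 7↦6, 8↦7, 9↦1, 10↦10]  zeros at y ∈ ∅
  x = 2: [0↦7, 1↦4, 2↦5, 3↦10, 4↦8, 5↦10, 6↦5, 7↦4, 8↦7, 9↦3, 10↦3]  zeros at y ∈ ∅
  x = 3: [0↦6, 1↦5, 2↦8, 3↦4, 4↦4, 5↦8, 6↦5, 7↦6, 8↦0, 9↦9, 10↦0]  zeros at y ∈ {8, 10}
  x = 4: [0↦9, 1↦10, 2↦4, 3↦2, 4↦4, 5↦10, 6↦9, 7↦1, 8↦8, 9↦8, 10↦1]  zeros at y ∈ ∅
  x = 5: [0↦5, 1↦8, 2↦4, 3↦4, 4↦8, 5↦5, 6↦6, 7↦0, 8↦9, 9↦0, 10↦6]  zeros at y ∈ {7, 9}
  x = 6: [0↦5, 1↦10, 2↦8, 3↦10, 4↦5, 5↦4, 6↦7, 7↦3, 8↦3, 9↦7, 10↦4]  zeros at y ∈ ∅
  x = 7: [0↦9, 1↦5, 2↦5, 3↦9, 4↦6, 5↦7, 6↦1, 7↦10, 8↦1, 9↦7, 10↦6]  zeros at y ∈ ∅
  x = 8: [0↦6, 1↦4, 2↦6, 3↦1, 4↦0, 5↦3, 6↦10, 7↦10, 8↦3, 9↦0, 10↦1]  zeros at y ∈ {4, 9}
  x = 9: [0↦7, 1↦7, 2↦0, 3↦8, 4↦9, 5↦3, 6↦1, 7↦3, 8↦9, 9↦8, 10↦0]  zeros at y ∈ {2, 10}
  x = 10: [0↦1, 1↦3, 2↦9, 3↦8, 4↦0, 5↦7, 6↦7, 7↦0, 8↦8, 9↦9, 10↦3]  zeros at y ∈ {4, 7}
Collecting zeros: affine points = {(0, 2), (0, 8), (3, 8), (3, 10), (5, 7), (5, 9), (8, 4), (8, 9), (9, 2), (9, 10), (10, 4), (10, 7)}.
Total count |C(F_11)_aff| = 12.


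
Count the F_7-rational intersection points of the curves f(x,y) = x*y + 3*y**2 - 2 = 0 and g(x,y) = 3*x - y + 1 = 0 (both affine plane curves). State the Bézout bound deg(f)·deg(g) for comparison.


Common zeros: ∅; count = 0; Bézout bound = 2.

deg(f) = 2, deg(g) = 1, so Bézout bound = 2.
Scan x ∈ F_7. For each x, list the y ∈ F_7 with f(x, y) ≡ 0 and those with g(x, y) ≡ 0 (mod 7); the common zeros in that column are the intersection.
  x = 0: f ≡ 0 at y ∈ ∅; g ≡ 0 at y ∈ {1}; common: ∅.
  x = 1: f ≡ 0 at y ∈ {3, 6}; g ≡ 0 at y ∈ {4}; common: ∅.
  x = 2: f ≡ 0 at y ∈ {2}; g ≡ 0 at y ∈ {0}; common: ∅.
  x = 3: f ≡ 0 at y ∈ ∅; g ≡ 0 at y ∈ {3}; common: ∅.
  x = 4: f ≡ 0 at y ∈ ∅; g ≡ 0 at y ∈ {6}; common: ∅.
  x = 5: f ≡ 0 at y ∈ {5}; g ≡ 0 at y ∈ {2}; common: ∅.
  x = 6: f ≡ 0 at y ∈ {1, 4}; g ≡ 0 at y ∈ {5}; common: ∅.
Collecting: common zeros = ∅, so the count is 0.
Comparison with the Bézout bound: 0 ≤ 2 = deg(f)·deg(g), as expected for curves with no common component (the affine F_7-count falls short of the bound because intersections may lie at infinity, over extension fields, or carry multiplicity).


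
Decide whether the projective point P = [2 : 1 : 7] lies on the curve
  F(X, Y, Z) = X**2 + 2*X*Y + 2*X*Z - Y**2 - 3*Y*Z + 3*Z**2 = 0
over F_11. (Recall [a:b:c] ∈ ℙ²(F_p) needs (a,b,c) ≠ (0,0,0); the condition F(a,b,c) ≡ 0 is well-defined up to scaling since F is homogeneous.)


F(2,1,7) ≡ 7 (mod 11); P is NOT on the curve.

Evaluate F(2, 1, 7) term-by-term (mod 11).
  X**2 ↦ 1·4·1·1 = 4
  2*X*Y ↦ 2·2·1·1 = 4
  2*X*Z ↦ 2·2·1·7 = 28
  -Y**2 ↦ -1·1·1·1 = -1
  -3*Y*Z ↦ -3·1·1·7 = -21
  3*Z**2 ↦ 3·1·1·49 = 147
Sum: F(2, 1, 7) = (4) + (4) + (28) + (-1) + (-21) + (147) = 161.
Reducing mod 11: 161 ≡ 7 (mod 11).
Since F(a, b, c) ≡ 7 ≠ 0 (mod 11), P does NOT lie on the curve.


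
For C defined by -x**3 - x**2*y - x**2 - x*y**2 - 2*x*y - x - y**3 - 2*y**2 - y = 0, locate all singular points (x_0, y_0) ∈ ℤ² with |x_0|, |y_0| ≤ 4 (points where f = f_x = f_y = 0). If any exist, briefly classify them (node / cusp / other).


Singular points: {(0, -1)}; classification: cusp.

Compute partial derivatives:
  f_x = -3*x**2 - 2*x*y - 2*x - y**2 - 2*y - 1.
  f_y = -x**2 - 2*x*y - 2*x - 3*y**2 - 4*y - 1.
Scan x_0 ∈ {−4, ..., 4}. For each x_0, f_y(x_0, y) is a polynomial in y; find its integer roots y ∈ {−4, ..., 4}, then test f_x and f at those candidates.
  x = -4: f_y(-4, y) = -3*y**2 + 4*y - 9; no integer root y with |y| ≤ 4.
  x = -3: f_y(-3, y) = -3*y**2 + 2*y - 4; no integer root y with |y| ≤ 4.
  x = -2: f_y(-2, y) = -3*y**2 - 1; no integer root y with |y| ≤ 4.
  x = -1: f_y(-1, y) = -3*y**2 - 2*y; vanishes at y ∈ {0}. (-1, 0): f_x = -2 ≠ 0.
  x = 0: f_y(0, y) = -3*y**2 - 4*y - 1; vanishes at y ∈ {-1}. (0, -1): f_x = 0, f = 0 — SINGULAR.
  x = 1: f_y(1, y) = -3*y**2 - 6*y - 4; no integer root y with |y| ≤ 4.
  x = 2: f_y(2, y) = -3*y**2 - 8*y - 9; no integer root y with |y| ≤ 4.
  x = 3: f_y(3, y) = -3*y**2 - 10*y - 16; no integer root y with |y| ≤ 4.
  x = 4: f_y(4, y) = -3*y**2 - 12*y - 25; no integer root y with |y| ≤ 4.
Only singular point on the grid: (0, -1).
Classify: substitute x = 0 + u, y = -1 + v and expand: f = -u**3 - u**2*v - u*v**2 - v**3 + v**2.
No constant or linear terms (consistent with a singular point). Quadratic part: v**2. Cubic part: -u**3 - u**2*v - u*v**2 - v**3.
The quadratic part v**2 is a perfect square, so there is a single (double) tangent line v = 0, i.e. y = -1. Restricting the cubic part to that line (v = 0) leaves -u**3 ≠ 0, so f is not divisible by v and the branch is v² ≈ u**3 to lowest order — this is a cusp.
Classification: cusp.


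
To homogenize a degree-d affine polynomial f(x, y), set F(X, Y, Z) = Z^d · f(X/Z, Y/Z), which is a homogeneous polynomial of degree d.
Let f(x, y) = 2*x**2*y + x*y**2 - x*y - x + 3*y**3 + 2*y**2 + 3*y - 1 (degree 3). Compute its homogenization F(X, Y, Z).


F(X, Y, Z) = 2*X**2*Y + X*Y**2 - X*Y*Z - X*Z**2 + 3*Y**3 + 2*Y**2*Z + 3*Y*Z**2 - Z**3

deg(f) = 3.
Substitute x = X/Z, y = Y/Z into f, then multiply by Z^3.
  monomial 2·x^2·y^1 ↦ 2·X^2·Y^1·Z^0.
  monomial 1·x^1·y^2 ↦ 1·X^1·Y^2·Z^0.
  monomial -1·x^1·y^1 ↦ -1·X^1·Y^1·Z^1.
  monomial -1·x^1·y^0 ↦ -1·X^1·Y^0·Z^2.
  monomial 3·x^0·y^3 ↦ 3·X^0·Y^3·Z^0.
  monomial 2·x^0·y^2 ↦ 2·X^0·Y^2·Z^1.
  monomial 3·x^0·y^1 ↦ 3·X^0·Y^1·Z^2.
  monomial -1·x^0·y^0 ↦ -1·X^0·Y^0·Z^3.
Collecting: F(X, Y, Z) = 2*X**2*Y + X*Y**2 - X*Y*Z - X*Z**2 + 3*Y**3 + 2*Y**2*Z + 3*Y*Z**2 - Z**3.


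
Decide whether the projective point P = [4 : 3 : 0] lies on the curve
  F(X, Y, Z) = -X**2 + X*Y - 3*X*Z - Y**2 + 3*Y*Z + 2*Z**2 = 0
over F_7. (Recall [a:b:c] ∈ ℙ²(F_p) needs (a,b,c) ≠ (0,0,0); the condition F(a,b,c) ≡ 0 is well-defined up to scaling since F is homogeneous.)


F(4,3,0) ≡ 1 (mod 7); P is NOT on the curve.

Evaluate F(4, 3, 0) term-by-term (mod 7).
  -X**2 ↦ -1·16·1·1 = -16
  X*Y ↦ 1·4·3·1 = 12
  -3*X*Z ↦ -3·4·1·0 = 0
  -Y**2 ↦ -1·1·9·1 = -9
  3*Y*Z ↦ 3·1·3·0 = 0
  2*Z**2 ↦ 2·1·1·0 = 0
Sum: F(4, 3, 0) = (-16) + (12) + (0) + (-9) + (0) + (0) = -13.
Reducing mod 7: -13 ≡ 1 (mod 7).
Since F(a, b, c) ≡ 1 ≠ 0 (mod 7), P does NOT lie on the curve.


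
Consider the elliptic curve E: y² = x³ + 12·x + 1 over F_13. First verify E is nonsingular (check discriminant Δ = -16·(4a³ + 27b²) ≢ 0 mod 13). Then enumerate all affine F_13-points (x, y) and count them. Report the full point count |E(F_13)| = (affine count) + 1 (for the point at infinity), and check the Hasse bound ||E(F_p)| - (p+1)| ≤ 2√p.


Affine points = {(0, 1), (0, 12), (1, 1), (1, 12), (3, 5), (3, 8), (4, 3), (4, 10), (5, 2), (5, 11), (6, 4), (6, 9), (7, 5), (7, 8), (10, 4), (10, 9), (12, 1), (12, 12)}; affine count = 18; |E(F_13)| = 19.

Discriminant check: Δ ∝ 4a³ + 27b² = 4·12³ + 27·1² = 4·1728 + 27·1 ≡ 10 (mod 13). Nonzero ⇒ E is nonsingular.
For each x ∈ F_13, compute rhs = x³ + 12·x + 1 mod 13, then count y ∈ F_13 with y² ≡ rhs.
  x = 0: rhs = 1, matching y values: 1, 12 (2 points).
  x = 1: rhs = 1, matching y values: 1, 12 (2 points).
  x = 2: rhs = 7, matching y values: none (0 points).
  x = 3: rhs = 12, matching y values: 5, 8 (2 points).
  x = 4: rhs = 9, matching y values: 3, 10 (2 points).
  x = 5: rhs = 4, matching y values: 2, 11 (2 points).
  x = 6: rhs = 3, matching y values: 4, 9 (2 points).
  x = 7: rhs = 12, matching y values: 5, 8 (2 points).
  x = 8: rhs = 11, matching y values: none (0 points).
  x = 9: rhs = 6, matching y values: none (0 points).
  x = 10: rhs = 3, matching y values: 4, 9 (2 points).
  x = 11: rhs = 8, matching y values: none (0 points).
  x = 12: rhs = 1, matching y values: 1, 12 (2 points).
Total affine count: 18.
Full point count |E(F_13)| = 18 + 1 = 19.
Hasse bound: |19 − (13+1)| = |5| = 5 ≤ 2√13 ≈ 7.2111 ✓.


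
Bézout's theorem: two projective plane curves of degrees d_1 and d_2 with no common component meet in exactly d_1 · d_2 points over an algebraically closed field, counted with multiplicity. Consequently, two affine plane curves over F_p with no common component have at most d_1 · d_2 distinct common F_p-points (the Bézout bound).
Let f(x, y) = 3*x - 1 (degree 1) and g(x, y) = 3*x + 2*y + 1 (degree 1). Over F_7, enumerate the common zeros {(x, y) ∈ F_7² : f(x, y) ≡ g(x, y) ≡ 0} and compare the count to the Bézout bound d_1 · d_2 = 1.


Common zeros: {(5, 6)}; count = 1; Bézout bound = 1.

deg(f) = 1, deg(g) = 1, so Bézout bound = 1.
Scan x ∈ F_7. For each x, list the y ∈ F_7 with f(x, y) ≡ 0 and those with g(x, y) ≡ 0 (mod 7); the common zeros in that column are the intersection.
  x = 0: f ≡ 0 at y ∈ ∅; g ≡ 0 at y ∈ {3}; common: ∅.
  x = 1: f ≡ 0 at y ∈ ∅; g ≡ 0 at y ∈ {5}; common: ∅.
  x = 2: f ≡ 0 at y ∈ ∅; g ≡ 0 at y ∈ {0}; common: ∅.
  x = 3: f ≡ 0 at y ∈ ∅; g ≡ 0 at y ∈ {2}; common: ∅.
  x = 4: f ≡ 0 at y ∈ ∅; g ≡ 0 at y ∈ {4}; common: ∅.
  x = 5: f ≡ 0 at y ∈ {0, 1, 2, 3, 4, 5, 6}; g ≡ 0 at y ∈ {6}; common: {6}.
  x = 6: f ≡ 0 at y ∈ ∅; g ≡ 0 at y ∈ {1}; common: ∅.
Collecting: common zeros = {(5, 6)}, so the count is 1.
Comparison with the Bézout bound: 1 ≤ 1 = deg(f)·deg(g), as expected for curves with no common component (the bound is attained).


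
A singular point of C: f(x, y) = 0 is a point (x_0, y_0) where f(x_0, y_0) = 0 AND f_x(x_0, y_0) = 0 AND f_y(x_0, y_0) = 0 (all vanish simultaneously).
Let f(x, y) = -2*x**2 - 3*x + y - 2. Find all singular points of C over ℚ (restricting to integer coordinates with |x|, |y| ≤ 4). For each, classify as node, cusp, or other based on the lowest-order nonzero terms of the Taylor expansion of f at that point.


No singular points in the scanned grid; C is smooth there.

Compute partial derivatives:
  f_x = -4*x - 3.
  f_y = 1.
f_y = 1 is a nonzero constant, so f_y never vanishes: no point (x, y) can satisfy f = f_x = f_y = 0. In particular no (x, y) ∈ {−4, ..., 4}² is singular; the curve is smooth.
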